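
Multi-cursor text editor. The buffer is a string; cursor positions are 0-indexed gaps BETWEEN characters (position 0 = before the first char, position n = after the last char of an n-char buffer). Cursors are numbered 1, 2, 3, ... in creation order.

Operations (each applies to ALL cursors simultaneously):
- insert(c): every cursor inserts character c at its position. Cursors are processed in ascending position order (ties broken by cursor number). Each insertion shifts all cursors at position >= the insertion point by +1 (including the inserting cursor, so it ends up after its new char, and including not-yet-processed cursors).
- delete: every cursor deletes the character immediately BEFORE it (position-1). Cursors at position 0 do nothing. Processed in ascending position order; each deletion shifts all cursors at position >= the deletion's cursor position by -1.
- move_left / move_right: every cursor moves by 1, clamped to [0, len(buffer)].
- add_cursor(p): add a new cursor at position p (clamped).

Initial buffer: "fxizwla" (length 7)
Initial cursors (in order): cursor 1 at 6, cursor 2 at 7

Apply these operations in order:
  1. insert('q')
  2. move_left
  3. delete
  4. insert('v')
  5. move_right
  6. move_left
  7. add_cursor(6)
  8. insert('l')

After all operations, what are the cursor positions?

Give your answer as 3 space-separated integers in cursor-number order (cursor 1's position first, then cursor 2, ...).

After op 1 (insert('q')): buffer="fxizwlqaq" (len 9), cursors c1@7 c2@9, authorship ......1.2
After op 2 (move_left): buffer="fxizwlqaq" (len 9), cursors c1@6 c2@8, authorship ......1.2
After op 3 (delete): buffer="fxizwqq" (len 7), cursors c1@5 c2@6, authorship .....12
After op 4 (insert('v')): buffer="fxizwvqvq" (len 9), cursors c1@6 c2@8, authorship .....1122
After op 5 (move_right): buffer="fxizwvqvq" (len 9), cursors c1@7 c2@9, authorship .....1122
After op 6 (move_left): buffer="fxizwvqvq" (len 9), cursors c1@6 c2@8, authorship .....1122
After op 7 (add_cursor(6)): buffer="fxizwvqvq" (len 9), cursors c1@6 c3@6 c2@8, authorship .....1122
After op 8 (insert('l')): buffer="fxizwvllqvlq" (len 12), cursors c1@8 c3@8 c2@11, authorship .....1131222

Answer: 8 11 8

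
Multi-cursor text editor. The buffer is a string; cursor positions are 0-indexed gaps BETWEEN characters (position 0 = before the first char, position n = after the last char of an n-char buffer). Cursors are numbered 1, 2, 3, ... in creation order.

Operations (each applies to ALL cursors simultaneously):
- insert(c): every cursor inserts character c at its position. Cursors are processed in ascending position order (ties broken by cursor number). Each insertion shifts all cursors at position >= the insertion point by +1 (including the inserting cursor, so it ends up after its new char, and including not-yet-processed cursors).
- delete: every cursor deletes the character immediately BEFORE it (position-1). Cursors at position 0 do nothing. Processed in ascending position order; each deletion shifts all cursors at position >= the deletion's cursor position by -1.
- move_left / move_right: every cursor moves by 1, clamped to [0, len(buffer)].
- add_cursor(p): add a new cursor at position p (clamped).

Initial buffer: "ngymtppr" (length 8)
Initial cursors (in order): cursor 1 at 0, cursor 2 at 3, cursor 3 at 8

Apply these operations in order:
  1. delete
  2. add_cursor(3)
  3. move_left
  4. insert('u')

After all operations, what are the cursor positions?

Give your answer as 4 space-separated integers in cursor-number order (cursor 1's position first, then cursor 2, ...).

Answer: 1 3 9 5

Derivation:
After op 1 (delete): buffer="ngmtpp" (len 6), cursors c1@0 c2@2 c3@6, authorship ......
After op 2 (add_cursor(3)): buffer="ngmtpp" (len 6), cursors c1@0 c2@2 c4@3 c3@6, authorship ......
After op 3 (move_left): buffer="ngmtpp" (len 6), cursors c1@0 c2@1 c4@2 c3@5, authorship ......
After op 4 (insert('u')): buffer="unugumtpup" (len 10), cursors c1@1 c2@3 c4@5 c3@9, authorship 1.2.4...3.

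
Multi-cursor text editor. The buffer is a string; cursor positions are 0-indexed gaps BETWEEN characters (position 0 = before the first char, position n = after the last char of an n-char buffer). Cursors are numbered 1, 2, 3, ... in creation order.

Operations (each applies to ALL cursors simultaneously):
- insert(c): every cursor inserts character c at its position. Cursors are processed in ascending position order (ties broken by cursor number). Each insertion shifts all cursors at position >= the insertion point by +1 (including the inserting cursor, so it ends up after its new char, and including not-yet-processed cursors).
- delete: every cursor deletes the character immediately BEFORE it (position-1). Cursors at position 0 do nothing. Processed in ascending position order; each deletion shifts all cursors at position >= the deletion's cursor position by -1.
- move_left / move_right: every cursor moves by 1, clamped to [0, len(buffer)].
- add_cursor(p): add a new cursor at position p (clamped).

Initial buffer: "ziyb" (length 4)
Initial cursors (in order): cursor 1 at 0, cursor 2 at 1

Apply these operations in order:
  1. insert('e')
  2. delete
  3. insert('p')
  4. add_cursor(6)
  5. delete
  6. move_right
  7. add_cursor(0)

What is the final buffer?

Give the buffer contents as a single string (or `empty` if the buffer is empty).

After op 1 (insert('e')): buffer="ezeiyb" (len 6), cursors c1@1 c2@3, authorship 1.2...
After op 2 (delete): buffer="ziyb" (len 4), cursors c1@0 c2@1, authorship ....
After op 3 (insert('p')): buffer="pzpiyb" (len 6), cursors c1@1 c2@3, authorship 1.2...
After op 4 (add_cursor(6)): buffer="pzpiyb" (len 6), cursors c1@1 c2@3 c3@6, authorship 1.2...
After op 5 (delete): buffer="ziy" (len 3), cursors c1@0 c2@1 c3@3, authorship ...
After op 6 (move_right): buffer="ziy" (len 3), cursors c1@1 c2@2 c3@3, authorship ...
After op 7 (add_cursor(0)): buffer="ziy" (len 3), cursors c4@0 c1@1 c2@2 c3@3, authorship ...

Answer: ziy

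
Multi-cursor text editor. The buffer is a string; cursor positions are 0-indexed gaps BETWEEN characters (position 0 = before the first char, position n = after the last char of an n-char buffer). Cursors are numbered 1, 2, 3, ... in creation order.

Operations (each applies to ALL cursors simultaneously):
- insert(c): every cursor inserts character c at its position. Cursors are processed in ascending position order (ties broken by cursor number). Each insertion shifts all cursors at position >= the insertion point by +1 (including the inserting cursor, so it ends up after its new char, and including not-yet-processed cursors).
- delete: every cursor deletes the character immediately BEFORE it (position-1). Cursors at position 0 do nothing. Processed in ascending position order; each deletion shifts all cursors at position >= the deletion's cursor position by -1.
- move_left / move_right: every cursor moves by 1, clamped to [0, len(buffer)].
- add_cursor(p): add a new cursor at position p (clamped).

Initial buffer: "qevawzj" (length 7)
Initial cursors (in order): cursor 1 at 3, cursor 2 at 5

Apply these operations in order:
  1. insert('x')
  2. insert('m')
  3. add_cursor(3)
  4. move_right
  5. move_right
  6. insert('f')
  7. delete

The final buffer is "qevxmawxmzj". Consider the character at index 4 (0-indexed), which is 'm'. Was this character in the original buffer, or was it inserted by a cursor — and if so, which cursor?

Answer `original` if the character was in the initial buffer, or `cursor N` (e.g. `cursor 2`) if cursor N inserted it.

After op 1 (insert('x')): buffer="qevxawxzj" (len 9), cursors c1@4 c2@7, authorship ...1..2..
After op 2 (insert('m')): buffer="qevxmawxmzj" (len 11), cursors c1@5 c2@9, authorship ...11..22..
After op 3 (add_cursor(3)): buffer="qevxmawxmzj" (len 11), cursors c3@3 c1@5 c2@9, authorship ...11..22..
After op 4 (move_right): buffer="qevxmawxmzj" (len 11), cursors c3@4 c1@6 c2@10, authorship ...11..22..
After op 5 (move_right): buffer="qevxmawxmzj" (len 11), cursors c3@5 c1@7 c2@11, authorship ...11..22..
After op 6 (insert('f')): buffer="qevxmfawfxmzjf" (len 14), cursors c3@6 c1@9 c2@14, authorship ...113..122..2
After op 7 (delete): buffer="qevxmawxmzj" (len 11), cursors c3@5 c1@7 c2@11, authorship ...11..22..
Authorship (.=original, N=cursor N): . . . 1 1 . . 2 2 . .
Index 4: author = 1

Answer: cursor 1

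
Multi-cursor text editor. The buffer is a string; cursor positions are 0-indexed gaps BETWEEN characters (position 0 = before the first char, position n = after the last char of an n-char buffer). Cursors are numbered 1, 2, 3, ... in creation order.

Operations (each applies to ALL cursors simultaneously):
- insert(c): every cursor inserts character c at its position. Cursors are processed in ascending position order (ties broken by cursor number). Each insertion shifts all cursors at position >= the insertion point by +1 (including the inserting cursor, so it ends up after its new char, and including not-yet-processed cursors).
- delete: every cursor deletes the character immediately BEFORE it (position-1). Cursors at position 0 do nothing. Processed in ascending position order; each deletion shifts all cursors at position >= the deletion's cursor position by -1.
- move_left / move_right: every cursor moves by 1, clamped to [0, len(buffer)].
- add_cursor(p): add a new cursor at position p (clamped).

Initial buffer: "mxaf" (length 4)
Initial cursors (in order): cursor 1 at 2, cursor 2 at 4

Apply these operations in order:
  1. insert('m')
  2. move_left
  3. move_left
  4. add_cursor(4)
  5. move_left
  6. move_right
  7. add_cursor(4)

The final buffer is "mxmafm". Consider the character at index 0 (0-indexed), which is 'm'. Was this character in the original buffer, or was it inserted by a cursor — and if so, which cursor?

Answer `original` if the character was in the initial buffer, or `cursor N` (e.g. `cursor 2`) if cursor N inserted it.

Answer: original

Derivation:
After op 1 (insert('m')): buffer="mxmafm" (len 6), cursors c1@3 c2@6, authorship ..1..2
After op 2 (move_left): buffer="mxmafm" (len 6), cursors c1@2 c2@5, authorship ..1..2
After op 3 (move_left): buffer="mxmafm" (len 6), cursors c1@1 c2@4, authorship ..1..2
After op 4 (add_cursor(4)): buffer="mxmafm" (len 6), cursors c1@1 c2@4 c3@4, authorship ..1..2
After op 5 (move_left): buffer="mxmafm" (len 6), cursors c1@0 c2@3 c3@3, authorship ..1..2
After op 6 (move_right): buffer="mxmafm" (len 6), cursors c1@1 c2@4 c3@4, authorship ..1..2
After op 7 (add_cursor(4)): buffer="mxmafm" (len 6), cursors c1@1 c2@4 c3@4 c4@4, authorship ..1..2
Authorship (.=original, N=cursor N): . . 1 . . 2
Index 0: author = original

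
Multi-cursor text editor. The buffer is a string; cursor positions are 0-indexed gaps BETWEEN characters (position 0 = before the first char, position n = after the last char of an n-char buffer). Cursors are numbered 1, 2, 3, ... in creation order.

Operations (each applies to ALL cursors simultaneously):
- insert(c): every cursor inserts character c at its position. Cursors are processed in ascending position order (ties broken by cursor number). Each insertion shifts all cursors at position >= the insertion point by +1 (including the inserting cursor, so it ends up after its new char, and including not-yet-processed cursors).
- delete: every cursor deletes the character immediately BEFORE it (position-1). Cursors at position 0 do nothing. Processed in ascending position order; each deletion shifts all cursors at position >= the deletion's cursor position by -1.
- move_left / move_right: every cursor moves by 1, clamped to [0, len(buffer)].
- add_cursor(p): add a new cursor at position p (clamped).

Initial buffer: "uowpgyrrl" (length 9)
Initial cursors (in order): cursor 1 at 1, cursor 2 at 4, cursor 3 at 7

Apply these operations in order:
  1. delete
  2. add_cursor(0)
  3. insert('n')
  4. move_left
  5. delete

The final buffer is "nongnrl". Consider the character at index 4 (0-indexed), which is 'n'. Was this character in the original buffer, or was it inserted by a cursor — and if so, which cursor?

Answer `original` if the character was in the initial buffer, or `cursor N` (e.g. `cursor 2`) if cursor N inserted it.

After op 1 (delete): buffer="owgyrl" (len 6), cursors c1@0 c2@2 c3@4, authorship ......
After op 2 (add_cursor(0)): buffer="owgyrl" (len 6), cursors c1@0 c4@0 c2@2 c3@4, authorship ......
After op 3 (insert('n')): buffer="nnowngynrl" (len 10), cursors c1@2 c4@2 c2@5 c3@8, authorship 14..2..3..
After op 4 (move_left): buffer="nnowngynrl" (len 10), cursors c1@1 c4@1 c2@4 c3@7, authorship 14..2..3..
After op 5 (delete): buffer="nongnrl" (len 7), cursors c1@0 c4@0 c2@2 c3@4, authorship 4.2.3..
Authorship (.=original, N=cursor N): 4 . 2 . 3 . .
Index 4: author = 3

Answer: cursor 3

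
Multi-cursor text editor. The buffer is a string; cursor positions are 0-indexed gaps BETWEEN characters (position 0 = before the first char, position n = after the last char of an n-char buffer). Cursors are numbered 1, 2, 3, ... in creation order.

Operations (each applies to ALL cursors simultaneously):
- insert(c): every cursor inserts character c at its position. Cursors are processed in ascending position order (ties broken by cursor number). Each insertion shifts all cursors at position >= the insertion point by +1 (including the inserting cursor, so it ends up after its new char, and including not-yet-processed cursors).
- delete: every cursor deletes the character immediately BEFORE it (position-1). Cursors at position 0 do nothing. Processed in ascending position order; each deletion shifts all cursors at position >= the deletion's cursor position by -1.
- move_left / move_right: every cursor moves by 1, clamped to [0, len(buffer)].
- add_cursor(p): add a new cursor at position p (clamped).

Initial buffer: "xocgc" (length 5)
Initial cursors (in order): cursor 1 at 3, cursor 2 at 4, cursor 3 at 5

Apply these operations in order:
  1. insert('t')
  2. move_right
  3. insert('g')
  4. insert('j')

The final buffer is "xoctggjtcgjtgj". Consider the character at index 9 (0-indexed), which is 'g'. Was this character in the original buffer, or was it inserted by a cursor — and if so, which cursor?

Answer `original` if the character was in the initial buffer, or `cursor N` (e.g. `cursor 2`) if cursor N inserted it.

After op 1 (insert('t')): buffer="xoctgtct" (len 8), cursors c1@4 c2@6 c3@8, authorship ...1.2.3
After op 2 (move_right): buffer="xoctgtct" (len 8), cursors c1@5 c2@7 c3@8, authorship ...1.2.3
After op 3 (insert('g')): buffer="xoctggtcgtg" (len 11), cursors c1@6 c2@9 c3@11, authorship ...1.12.233
After op 4 (insert('j')): buffer="xoctggjtcgjtgj" (len 14), cursors c1@7 c2@11 c3@14, authorship ...1.112.22333
Authorship (.=original, N=cursor N): . . . 1 . 1 1 2 . 2 2 3 3 3
Index 9: author = 2

Answer: cursor 2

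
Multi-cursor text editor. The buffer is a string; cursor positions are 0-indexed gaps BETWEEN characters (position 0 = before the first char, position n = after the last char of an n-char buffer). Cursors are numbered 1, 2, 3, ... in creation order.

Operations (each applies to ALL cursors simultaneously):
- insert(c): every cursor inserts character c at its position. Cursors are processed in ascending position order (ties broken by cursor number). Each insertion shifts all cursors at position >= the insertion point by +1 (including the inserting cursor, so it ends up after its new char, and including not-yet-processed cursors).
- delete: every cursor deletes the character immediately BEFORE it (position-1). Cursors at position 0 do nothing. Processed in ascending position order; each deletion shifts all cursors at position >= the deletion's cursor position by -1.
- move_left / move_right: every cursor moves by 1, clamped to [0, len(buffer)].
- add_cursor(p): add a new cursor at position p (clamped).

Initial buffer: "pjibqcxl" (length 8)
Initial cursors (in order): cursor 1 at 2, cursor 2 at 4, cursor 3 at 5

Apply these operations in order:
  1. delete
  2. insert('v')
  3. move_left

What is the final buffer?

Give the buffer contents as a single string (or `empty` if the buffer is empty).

Answer: pvivvcxl

Derivation:
After op 1 (delete): buffer="picxl" (len 5), cursors c1@1 c2@2 c3@2, authorship .....
After op 2 (insert('v')): buffer="pvivvcxl" (len 8), cursors c1@2 c2@5 c3@5, authorship .1.23...
After op 3 (move_left): buffer="pvivvcxl" (len 8), cursors c1@1 c2@4 c3@4, authorship .1.23...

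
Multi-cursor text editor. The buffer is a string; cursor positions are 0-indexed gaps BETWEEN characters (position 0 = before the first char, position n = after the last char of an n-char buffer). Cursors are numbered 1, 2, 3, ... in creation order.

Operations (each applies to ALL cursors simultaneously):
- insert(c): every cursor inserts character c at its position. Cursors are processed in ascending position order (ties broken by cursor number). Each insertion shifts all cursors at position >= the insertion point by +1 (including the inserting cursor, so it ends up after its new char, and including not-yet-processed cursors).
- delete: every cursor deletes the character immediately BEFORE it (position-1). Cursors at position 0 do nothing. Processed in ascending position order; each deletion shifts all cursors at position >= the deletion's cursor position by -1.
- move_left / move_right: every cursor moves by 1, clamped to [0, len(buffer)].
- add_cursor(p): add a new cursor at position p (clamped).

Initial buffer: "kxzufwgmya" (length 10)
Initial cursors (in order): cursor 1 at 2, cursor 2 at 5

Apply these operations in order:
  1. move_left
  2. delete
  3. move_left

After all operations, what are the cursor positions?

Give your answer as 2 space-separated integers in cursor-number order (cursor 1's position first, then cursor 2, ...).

Answer: 0 1

Derivation:
After op 1 (move_left): buffer="kxzufwgmya" (len 10), cursors c1@1 c2@4, authorship ..........
After op 2 (delete): buffer="xzfwgmya" (len 8), cursors c1@0 c2@2, authorship ........
After op 3 (move_left): buffer="xzfwgmya" (len 8), cursors c1@0 c2@1, authorship ........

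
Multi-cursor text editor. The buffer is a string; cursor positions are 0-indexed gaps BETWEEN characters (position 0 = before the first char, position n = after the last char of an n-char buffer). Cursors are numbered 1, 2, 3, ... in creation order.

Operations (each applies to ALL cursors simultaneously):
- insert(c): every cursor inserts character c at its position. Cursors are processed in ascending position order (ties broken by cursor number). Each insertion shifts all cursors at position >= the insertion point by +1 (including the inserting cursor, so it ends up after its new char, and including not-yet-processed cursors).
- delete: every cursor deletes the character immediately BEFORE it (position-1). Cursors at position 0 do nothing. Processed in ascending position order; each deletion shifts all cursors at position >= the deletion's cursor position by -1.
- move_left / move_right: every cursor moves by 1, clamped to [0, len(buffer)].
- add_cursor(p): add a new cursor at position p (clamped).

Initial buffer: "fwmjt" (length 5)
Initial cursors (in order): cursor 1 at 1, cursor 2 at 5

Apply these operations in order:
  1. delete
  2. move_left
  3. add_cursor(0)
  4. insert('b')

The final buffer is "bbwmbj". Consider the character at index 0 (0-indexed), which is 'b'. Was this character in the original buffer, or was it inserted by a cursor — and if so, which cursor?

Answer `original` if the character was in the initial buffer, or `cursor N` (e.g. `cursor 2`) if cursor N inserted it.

After op 1 (delete): buffer="wmj" (len 3), cursors c1@0 c2@3, authorship ...
After op 2 (move_left): buffer="wmj" (len 3), cursors c1@0 c2@2, authorship ...
After op 3 (add_cursor(0)): buffer="wmj" (len 3), cursors c1@0 c3@0 c2@2, authorship ...
After op 4 (insert('b')): buffer="bbwmbj" (len 6), cursors c1@2 c3@2 c2@5, authorship 13..2.
Authorship (.=original, N=cursor N): 1 3 . . 2 .
Index 0: author = 1

Answer: cursor 1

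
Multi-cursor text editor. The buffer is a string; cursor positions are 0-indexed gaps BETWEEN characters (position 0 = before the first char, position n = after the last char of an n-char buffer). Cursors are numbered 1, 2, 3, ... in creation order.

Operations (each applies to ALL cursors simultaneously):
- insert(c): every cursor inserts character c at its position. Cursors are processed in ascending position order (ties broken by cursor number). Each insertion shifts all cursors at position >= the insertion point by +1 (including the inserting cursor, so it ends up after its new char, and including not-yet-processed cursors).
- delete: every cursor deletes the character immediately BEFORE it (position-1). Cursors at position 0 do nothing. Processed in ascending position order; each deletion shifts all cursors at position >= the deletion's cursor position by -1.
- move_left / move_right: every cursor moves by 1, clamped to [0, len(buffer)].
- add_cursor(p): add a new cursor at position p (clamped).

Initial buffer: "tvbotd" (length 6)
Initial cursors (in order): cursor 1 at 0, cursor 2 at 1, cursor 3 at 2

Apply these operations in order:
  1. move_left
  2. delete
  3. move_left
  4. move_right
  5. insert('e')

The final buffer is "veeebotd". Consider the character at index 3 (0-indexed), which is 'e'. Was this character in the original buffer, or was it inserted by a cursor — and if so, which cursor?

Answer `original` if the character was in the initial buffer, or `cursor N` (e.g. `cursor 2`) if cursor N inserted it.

Answer: cursor 3

Derivation:
After op 1 (move_left): buffer="tvbotd" (len 6), cursors c1@0 c2@0 c3@1, authorship ......
After op 2 (delete): buffer="vbotd" (len 5), cursors c1@0 c2@0 c3@0, authorship .....
After op 3 (move_left): buffer="vbotd" (len 5), cursors c1@0 c2@0 c3@0, authorship .....
After op 4 (move_right): buffer="vbotd" (len 5), cursors c1@1 c2@1 c3@1, authorship .....
After op 5 (insert('e')): buffer="veeebotd" (len 8), cursors c1@4 c2@4 c3@4, authorship .123....
Authorship (.=original, N=cursor N): . 1 2 3 . . . .
Index 3: author = 3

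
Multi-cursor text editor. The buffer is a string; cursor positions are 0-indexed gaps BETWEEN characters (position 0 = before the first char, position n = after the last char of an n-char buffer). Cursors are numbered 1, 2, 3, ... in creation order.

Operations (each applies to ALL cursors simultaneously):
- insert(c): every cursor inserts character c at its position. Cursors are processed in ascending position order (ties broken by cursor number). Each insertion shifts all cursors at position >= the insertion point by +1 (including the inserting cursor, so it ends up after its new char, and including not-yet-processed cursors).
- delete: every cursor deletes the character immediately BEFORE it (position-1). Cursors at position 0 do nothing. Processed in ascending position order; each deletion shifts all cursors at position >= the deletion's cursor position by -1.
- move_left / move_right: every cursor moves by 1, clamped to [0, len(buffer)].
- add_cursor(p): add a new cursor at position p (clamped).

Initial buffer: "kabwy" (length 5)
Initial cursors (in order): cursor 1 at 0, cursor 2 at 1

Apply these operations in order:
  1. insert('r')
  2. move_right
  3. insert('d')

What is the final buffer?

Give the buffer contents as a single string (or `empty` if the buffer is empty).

Answer: rkdradbwy

Derivation:
After op 1 (insert('r')): buffer="rkrabwy" (len 7), cursors c1@1 c2@3, authorship 1.2....
After op 2 (move_right): buffer="rkrabwy" (len 7), cursors c1@2 c2@4, authorship 1.2....
After op 3 (insert('d')): buffer="rkdradbwy" (len 9), cursors c1@3 c2@6, authorship 1.12.2...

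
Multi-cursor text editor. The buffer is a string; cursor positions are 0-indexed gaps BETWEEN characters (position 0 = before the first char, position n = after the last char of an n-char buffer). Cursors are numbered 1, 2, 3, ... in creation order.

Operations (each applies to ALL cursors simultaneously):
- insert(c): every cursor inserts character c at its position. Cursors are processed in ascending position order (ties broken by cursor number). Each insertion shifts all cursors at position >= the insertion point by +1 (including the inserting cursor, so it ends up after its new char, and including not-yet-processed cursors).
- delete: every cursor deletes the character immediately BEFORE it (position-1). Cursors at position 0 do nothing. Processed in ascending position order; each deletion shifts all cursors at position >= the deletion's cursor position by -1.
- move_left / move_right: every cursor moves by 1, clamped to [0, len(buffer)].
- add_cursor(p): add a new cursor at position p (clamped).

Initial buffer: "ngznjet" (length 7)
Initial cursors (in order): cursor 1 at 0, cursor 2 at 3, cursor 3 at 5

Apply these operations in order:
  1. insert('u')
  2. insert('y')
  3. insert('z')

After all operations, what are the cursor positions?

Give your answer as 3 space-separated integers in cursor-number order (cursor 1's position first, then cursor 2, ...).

After op 1 (insert('u')): buffer="ungzunjuet" (len 10), cursors c1@1 c2@5 c3@8, authorship 1...2..3..
After op 2 (insert('y')): buffer="uyngzuynjuyet" (len 13), cursors c1@2 c2@7 c3@11, authorship 11...22..33..
After op 3 (insert('z')): buffer="uyzngzuyznjuyzet" (len 16), cursors c1@3 c2@9 c3@14, authorship 111...222..333..

Answer: 3 9 14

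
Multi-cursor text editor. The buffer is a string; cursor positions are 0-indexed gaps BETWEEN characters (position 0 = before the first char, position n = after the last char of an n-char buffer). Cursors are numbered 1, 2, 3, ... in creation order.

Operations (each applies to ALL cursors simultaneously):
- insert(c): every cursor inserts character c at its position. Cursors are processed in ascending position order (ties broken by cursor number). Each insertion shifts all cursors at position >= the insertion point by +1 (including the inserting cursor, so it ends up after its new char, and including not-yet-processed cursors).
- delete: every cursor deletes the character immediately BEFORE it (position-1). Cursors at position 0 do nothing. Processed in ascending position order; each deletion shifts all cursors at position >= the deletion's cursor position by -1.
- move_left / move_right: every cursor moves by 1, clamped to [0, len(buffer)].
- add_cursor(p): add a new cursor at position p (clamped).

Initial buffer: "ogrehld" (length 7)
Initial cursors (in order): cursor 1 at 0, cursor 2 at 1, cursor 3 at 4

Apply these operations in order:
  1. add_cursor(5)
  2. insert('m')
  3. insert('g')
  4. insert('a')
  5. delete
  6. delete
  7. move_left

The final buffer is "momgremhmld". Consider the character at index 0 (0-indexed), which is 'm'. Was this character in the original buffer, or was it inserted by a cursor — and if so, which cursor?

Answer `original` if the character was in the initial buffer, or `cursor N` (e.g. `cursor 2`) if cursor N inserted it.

After op 1 (add_cursor(5)): buffer="ogrehld" (len 7), cursors c1@0 c2@1 c3@4 c4@5, authorship .......
After op 2 (insert('m')): buffer="momgremhmld" (len 11), cursors c1@1 c2@3 c3@7 c4@9, authorship 1.2...3.4..
After op 3 (insert('g')): buffer="mgomggremghmgld" (len 15), cursors c1@2 c2@5 c3@10 c4@13, authorship 11.22...33.44..
After op 4 (insert('a')): buffer="mgaomgagremgahmgald" (len 19), cursors c1@3 c2@7 c3@13 c4@17, authorship 111.222...333.444..
After op 5 (delete): buffer="mgomggremghmgld" (len 15), cursors c1@2 c2@5 c3@10 c4@13, authorship 11.22...33.44..
After op 6 (delete): buffer="momgremhmld" (len 11), cursors c1@1 c2@3 c3@7 c4@9, authorship 1.2...3.4..
After op 7 (move_left): buffer="momgremhmld" (len 11), cursors c1@0 c2@2 c3@6 c4@8, authorship 1.2...3.4..
Authorship (.=original, N=cursor N): 1 . 2 . . . 3 . 4 . .
Index 0: author = 1

Answer: cursor 1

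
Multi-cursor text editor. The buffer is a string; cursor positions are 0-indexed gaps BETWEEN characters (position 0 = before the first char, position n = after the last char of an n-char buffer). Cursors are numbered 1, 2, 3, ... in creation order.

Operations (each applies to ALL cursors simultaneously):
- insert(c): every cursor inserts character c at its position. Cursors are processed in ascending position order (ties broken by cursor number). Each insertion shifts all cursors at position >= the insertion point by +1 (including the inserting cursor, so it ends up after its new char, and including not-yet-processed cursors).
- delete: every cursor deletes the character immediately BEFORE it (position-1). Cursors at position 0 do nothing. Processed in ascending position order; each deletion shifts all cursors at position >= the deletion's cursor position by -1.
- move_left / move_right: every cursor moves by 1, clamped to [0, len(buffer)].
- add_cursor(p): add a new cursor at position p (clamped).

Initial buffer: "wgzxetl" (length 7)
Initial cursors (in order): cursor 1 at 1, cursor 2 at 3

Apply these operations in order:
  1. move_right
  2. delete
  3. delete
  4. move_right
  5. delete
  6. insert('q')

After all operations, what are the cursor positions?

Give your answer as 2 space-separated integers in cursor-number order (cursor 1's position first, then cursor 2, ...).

Answer: 2 2

Derivation:
After op 1 (move_right): buffer="wgzxetl" (len 7), cursors c1@2 c2@4, authorship .......
After op 2 (delete): buffer="wzetl" (len 5), cursors c1@1 c2@2, authorship .....
After op 3 (delete): buffer="etl" (len 3), cursors c1@0 c2@0, authorship ...
After op 4 (move_right): buffer="etl" (len 3), cursors c1@1 c2@1, authorship ...
After op 5 (delete): buffer="tl" (len 2), cursors c1@0 c2@0, authorship ..
After op 6 (insert('q')): buffer="qqtl" (len 4), cursors c1@2 c2@2, authorship 12..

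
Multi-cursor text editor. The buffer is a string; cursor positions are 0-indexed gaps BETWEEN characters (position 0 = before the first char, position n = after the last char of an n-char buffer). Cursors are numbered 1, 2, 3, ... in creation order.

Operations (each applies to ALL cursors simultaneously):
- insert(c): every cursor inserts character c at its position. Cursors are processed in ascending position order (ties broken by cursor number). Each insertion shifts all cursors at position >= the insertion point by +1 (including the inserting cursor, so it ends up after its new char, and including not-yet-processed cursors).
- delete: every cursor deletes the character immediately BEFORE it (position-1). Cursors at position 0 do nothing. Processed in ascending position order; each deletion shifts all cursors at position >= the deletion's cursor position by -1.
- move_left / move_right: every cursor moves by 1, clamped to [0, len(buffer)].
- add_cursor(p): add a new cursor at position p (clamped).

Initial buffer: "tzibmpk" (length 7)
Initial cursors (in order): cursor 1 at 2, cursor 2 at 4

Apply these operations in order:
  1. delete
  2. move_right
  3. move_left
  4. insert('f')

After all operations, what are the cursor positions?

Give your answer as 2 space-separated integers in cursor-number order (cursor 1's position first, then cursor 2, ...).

After op 1 (delete): buffer="timpk" (len 5), cursors c1@1 c2@2, authorship .....
After op 2 (move_right): buffer="timpk" (len 5), cursors c1@2 c2@3, authorship .....
After op 3 (move_left): buffer="timpk" (len 5), cursors c1@1 c2@2, authorship .....
After op 4 (insert('f')): buffer="tfifmpk" (len 7), cursors c1@2 c2@4, authorship .1.2...

Answer: 2 4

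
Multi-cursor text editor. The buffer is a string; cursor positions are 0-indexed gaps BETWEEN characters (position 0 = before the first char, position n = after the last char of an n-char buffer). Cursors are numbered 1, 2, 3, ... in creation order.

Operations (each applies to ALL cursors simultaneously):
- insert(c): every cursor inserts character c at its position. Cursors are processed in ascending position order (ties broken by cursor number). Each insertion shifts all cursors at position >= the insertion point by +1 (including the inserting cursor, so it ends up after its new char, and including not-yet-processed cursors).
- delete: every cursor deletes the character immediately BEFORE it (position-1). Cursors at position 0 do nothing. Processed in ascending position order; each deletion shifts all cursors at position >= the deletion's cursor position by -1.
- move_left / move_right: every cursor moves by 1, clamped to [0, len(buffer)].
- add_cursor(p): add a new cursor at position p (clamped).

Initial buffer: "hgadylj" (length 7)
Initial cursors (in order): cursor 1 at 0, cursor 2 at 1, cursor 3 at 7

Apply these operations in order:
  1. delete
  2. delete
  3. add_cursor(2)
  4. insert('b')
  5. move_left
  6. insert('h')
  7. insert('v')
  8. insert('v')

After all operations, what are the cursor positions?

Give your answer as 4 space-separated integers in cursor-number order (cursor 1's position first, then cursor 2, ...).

Answer: 7 7 19 13

Derivation:
After op 1 (delete): buffer="gadyl" (len 5), cursors c1@0 c2@0 c3@5, authorship .....
After op 2 (delete): buffer="gady" (len 4), cursors c1@0 c2@0 c3@4, authorship ....
After op 3 (add_cursor(2)): buffer="gady" (len 4), cursors c1@0 c2@0 c4@2 c3@4, authorship ....
After op 4 (insert('b')): buffer="bbgabdyb" (len 8), cursors c1@2 c2@2 c4@5 c3@8, authorship 12..4..3
After op 5 (move_left): buffer="bbgabdyb" (len 8), cursors c1@1 c2@1 c4@4 c3@7, authorship 12..4..3
After op 6 (insert('h')): buffer="bhhbgahbdyhb" (len 12), cursors c1@3 c2@3 c4@7 c3@11, authorship 1122..44..33
After op 7 (insert('v')): buffer="bhhvvbgahvbdyhvb" (len 16), cursors c1@5 c2@5 c4@10 c3@15, authorship 112122..444..333
After op 8 (insert('v')): buffer="bhhvvvvbgahvvbdyhvvb" (len 20), cursors c1@7 c2@7 c4@13 c3@19, authorship 11212122..4444..3333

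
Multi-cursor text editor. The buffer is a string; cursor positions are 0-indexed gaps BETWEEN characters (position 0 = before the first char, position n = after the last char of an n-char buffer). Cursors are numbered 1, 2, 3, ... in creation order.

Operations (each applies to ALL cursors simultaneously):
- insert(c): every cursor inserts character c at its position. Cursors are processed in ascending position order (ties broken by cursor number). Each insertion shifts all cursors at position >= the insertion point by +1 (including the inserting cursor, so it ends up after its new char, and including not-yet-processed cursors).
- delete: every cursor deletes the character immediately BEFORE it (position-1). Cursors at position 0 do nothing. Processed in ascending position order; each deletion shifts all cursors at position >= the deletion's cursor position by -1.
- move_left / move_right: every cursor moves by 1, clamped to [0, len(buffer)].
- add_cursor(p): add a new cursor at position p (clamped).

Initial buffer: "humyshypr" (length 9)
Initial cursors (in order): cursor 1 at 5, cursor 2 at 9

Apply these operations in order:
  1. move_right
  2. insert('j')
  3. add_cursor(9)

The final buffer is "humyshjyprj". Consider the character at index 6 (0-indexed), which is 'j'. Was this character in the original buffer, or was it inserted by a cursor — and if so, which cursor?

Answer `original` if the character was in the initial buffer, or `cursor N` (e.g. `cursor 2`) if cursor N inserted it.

After op 1 (move_right): buffer="humyshypr" (len 9), cursors c1@6 c2@9, authorship .........
After op 2 (insert('j')): buffer="humyshjyprj" (len 11), cursors c1@7 c2@11, authorship ......1...2
After op 3 (add_cursor(9)): buffer="humyshjyprj" (len 11), cursors c1@7 c3@9 c2@11, authorship ......1...2
Authorship (.=original, N=cursor N): . . . . . . 1 . . . 2
Index 6: author = 1

Answer: cursor 1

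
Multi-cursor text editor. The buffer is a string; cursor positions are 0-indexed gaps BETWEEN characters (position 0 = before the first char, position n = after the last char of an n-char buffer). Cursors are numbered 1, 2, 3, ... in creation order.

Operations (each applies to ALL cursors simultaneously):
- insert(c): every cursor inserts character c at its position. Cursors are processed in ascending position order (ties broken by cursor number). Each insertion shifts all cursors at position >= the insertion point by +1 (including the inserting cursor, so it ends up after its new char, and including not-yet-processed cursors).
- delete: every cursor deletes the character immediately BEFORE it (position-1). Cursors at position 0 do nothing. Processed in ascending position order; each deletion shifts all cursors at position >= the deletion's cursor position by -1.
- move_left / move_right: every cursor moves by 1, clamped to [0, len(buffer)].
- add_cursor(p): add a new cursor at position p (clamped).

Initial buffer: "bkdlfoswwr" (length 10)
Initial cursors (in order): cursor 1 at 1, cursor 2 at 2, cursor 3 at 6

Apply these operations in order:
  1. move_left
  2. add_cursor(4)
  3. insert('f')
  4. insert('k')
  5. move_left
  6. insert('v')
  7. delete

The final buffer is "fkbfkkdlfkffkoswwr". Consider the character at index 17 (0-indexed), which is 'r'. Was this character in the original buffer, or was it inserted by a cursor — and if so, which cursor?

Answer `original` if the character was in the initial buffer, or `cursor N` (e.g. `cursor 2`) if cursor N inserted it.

After op 1 (move_left): buffer="bkdlfoswwr" (len 10), cursors c1@0 c2@1 c3@5, authorship ..........
After op 2 (add_cursor(4)): buffer="bkdlfoswwr" (len 10), cursors c1@0 c2@1 c4@4 c3@5, authorship ..........
After op 3 (insert('f')): buffer="fbfkdlfffoswwr" (len 14), cursors c1@1 c2@3 c4@7 c3@9, authorship 1.2...4.3.....
After op 4 (insert('k')): buffer="fkbfkkdlfkffkoswwr" (len 18), cursors c1@2 c2@5 c4@10 c3@13, authorship 11.22...44.33.....
After op 5 (move_left): buffer="fkbfkkdlfkffkoswwr" (len 18), cursors c1@1 c2@4 c4@9 c3@12, authorship 11.22...44.33.....
After op 6 (insert('v')): buffer="fvkbfvkkdlfvkffvkoswwr" (len 22), cursors c1@2 c2@6 c4@12 c3@16, authorship 111.222...444.333.....
After op 7 (delete): buffer="fkbfkkdlfkffkoswwr" (len 18), cursors c1@1 c2@4 c4@9 c3@12, authorship 11.22...44.33.....
Authorship (.=original, N=cursor N): 1 1 . 2 2 . . . 4 4 . 3 3 . . . . .
Index 17: author = original

Answer: original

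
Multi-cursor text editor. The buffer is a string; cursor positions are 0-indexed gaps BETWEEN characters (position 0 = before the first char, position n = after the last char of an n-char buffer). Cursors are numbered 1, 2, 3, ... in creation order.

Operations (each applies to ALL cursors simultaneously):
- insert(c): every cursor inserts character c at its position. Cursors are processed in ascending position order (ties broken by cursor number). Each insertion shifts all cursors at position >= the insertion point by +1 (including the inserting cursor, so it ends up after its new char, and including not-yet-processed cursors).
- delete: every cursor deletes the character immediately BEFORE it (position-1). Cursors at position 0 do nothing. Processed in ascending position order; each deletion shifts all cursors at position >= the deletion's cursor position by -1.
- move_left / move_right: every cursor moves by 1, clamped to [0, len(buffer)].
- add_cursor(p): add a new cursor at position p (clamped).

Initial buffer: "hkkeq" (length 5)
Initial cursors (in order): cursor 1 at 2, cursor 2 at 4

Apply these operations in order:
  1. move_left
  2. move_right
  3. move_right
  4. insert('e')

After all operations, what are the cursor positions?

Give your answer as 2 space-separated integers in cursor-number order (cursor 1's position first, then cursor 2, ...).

After op 1 (move_left): buffer="hkkeq" (len 5), cursors c1@1 c2@3, authorship .....
After op 2 (move_right): buffer="hkkeq" (len 5), cursors c1@2 c2@4, authorship .....
After op 3 (move_right): buffer="hkkeq" (len 5), cursors c1@3 c2@5, authorship .....
After op 4 (insert('e')): buffer="hkkeeqe" (len 7), cursors c1@4 c2@7, authorship ...1..2

Answer: 4 7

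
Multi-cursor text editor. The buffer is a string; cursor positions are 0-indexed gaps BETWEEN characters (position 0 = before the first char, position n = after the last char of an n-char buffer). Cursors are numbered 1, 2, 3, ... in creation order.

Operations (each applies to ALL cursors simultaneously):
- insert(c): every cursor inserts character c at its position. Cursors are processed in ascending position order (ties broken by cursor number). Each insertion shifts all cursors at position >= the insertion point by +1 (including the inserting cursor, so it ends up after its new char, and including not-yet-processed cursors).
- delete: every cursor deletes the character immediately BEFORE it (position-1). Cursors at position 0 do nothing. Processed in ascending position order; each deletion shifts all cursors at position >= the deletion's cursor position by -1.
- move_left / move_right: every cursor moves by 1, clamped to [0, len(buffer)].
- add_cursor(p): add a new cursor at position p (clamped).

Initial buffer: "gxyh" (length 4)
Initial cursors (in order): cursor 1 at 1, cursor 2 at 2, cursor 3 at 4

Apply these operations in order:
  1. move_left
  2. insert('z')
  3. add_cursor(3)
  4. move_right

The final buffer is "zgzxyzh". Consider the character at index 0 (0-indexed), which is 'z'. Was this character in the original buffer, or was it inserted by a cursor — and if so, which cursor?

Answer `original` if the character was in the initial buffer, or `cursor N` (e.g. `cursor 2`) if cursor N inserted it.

After op 1 (move_left): buffer="gxyh" (len 4), cursors c1@0 c2@1 c3@3, authorship ....
After op 2 (insert('z')): buffer="zgzxyzh" (len 7), cursors c1@1 c2@3 c3@6, authorship 1.2..3.
After op 3 (add_cursor(3)): buffer="zgzxyzh" (len 7), cursors c1@1 c2@3 c4@3 c3@6, authorship 1.2..3.
After op 4 (move_right): buffer="zgzxyzh" (len 7), cursors c1@2 c2@4 c4@4 c3@7, authorship 1.2..3.
Authorship (.=original, N=cursor N): 1 . 2 . . 3 .
Index 0: author = 1

Answer: cursor 1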